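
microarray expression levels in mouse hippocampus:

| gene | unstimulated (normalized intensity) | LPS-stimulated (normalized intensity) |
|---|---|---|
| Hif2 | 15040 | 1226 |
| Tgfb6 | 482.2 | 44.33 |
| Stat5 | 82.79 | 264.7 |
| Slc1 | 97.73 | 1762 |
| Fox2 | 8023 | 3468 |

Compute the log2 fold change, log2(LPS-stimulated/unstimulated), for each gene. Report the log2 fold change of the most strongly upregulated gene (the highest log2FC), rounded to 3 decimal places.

log2(1226/15040) = -3.617  (Hif2)
log2(44.33/482.2) = -3.443  (Tgfb6)
log2(264.7/82.79) = 1.677  (Stat5)
log2(1762/97.73) = 4.172  (Slc1)
log2(3468/8023) = -1.210  (Fox2)
Slc1 is most strongly upregulated.

4.172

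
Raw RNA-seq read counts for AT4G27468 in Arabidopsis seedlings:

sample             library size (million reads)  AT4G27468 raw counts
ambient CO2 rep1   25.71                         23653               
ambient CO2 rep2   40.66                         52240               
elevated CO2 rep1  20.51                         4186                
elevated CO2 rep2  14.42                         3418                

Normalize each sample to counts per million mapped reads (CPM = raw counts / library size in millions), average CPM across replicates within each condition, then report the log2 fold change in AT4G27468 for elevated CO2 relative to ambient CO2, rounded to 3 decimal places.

-2.321

CPM(ambient CO2 rep1) = 23653 / 25.71 = 919.9922
CPM(ambient CO2 rep2) = 52240 / 40.66 = 1284.8008
CPM(elevated CO2 rep1) = 4186 / 20.51 = 204.0956
CPM(elevated CO2 rep2) = 3418 / 14.42 = 237.0319
mean CPM(ambient CO2) = 1102.3965; mean CPM(elevated CO2) = 220.5637
Fold change = 220.5637 / 1102.3965 = 0.20008
log2(0.20008) = -2.3214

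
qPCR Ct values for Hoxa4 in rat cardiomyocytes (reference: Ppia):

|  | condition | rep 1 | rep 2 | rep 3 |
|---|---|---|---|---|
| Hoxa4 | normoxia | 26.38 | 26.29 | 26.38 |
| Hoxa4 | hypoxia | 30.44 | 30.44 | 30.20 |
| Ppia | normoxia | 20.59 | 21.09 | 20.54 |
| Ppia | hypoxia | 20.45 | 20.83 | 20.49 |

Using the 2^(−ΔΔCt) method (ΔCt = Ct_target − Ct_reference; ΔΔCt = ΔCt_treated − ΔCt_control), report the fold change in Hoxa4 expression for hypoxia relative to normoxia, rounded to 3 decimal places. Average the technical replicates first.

Mean Ct: Hoxa4 normoxia 26.350; Hoxa4 hypoxia 30.360; Ppia normoxia 20.740; Ppia hypoxia 20.590
ΔCt(normoxia) = 26.350 − 20.740 = 5.610
ΔCt(hypoxia) = 30.360 − 20.590 = 9.770
ΔΔCt = 9.770 − 5.610 = 4.160
Fold change = 2^(−4.160) = 0.0559

0.056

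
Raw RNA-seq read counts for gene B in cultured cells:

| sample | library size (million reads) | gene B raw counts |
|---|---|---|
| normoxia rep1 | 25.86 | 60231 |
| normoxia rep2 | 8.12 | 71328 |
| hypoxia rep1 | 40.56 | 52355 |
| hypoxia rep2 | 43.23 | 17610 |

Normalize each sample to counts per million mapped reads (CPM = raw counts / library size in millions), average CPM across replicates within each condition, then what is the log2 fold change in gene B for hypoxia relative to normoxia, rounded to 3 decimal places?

CPM(normoxia rep1) = 60231 / 25.86 = 2329.1183
CPM(normoxia rep2) = 71328 / 8.12 = 8784.2365
CPM(hypoxia rep1) = 52355 / 40.56 = 1290.8037
CPM(hypoxia rep2) = 17610 / 43.23 = 407.3560
mean CPM(normoxia) = 5556.6774; mean CPM(hypoxia) = 849.0799
Fold change = 849.0799 / 5556.6774 = 0.15280
log2(0.15280) = -2.7103

-2.710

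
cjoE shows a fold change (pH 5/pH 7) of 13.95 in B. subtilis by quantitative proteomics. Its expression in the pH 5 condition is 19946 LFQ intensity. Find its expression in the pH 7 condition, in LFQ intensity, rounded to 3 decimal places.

pH 7 expression = 19946 / 13.95 = 1429.821

1429.821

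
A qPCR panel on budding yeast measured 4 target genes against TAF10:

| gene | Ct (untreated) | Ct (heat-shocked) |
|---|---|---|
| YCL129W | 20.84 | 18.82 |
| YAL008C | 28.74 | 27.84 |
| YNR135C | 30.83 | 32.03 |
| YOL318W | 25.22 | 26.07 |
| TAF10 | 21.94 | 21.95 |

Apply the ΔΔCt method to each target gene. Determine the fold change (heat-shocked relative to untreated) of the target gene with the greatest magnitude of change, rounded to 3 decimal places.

4.084

YCL129W: ΔΔCt = (18.82−21.95) − (20.84−21.94) = -3.13 − (-1.10) = -2.03; fold change = 2^2.03 = 4.084
YAL008C: ΔΔCt = (27.84−21.95) − (28.74−21.94) = 5.89 − 6.80 = -0.91; fold change = 2^0.91 = 1.879
YNR135C: ΔΔCt = (32.03−21.95) − (30.83−21.94) = 10.08 − 8.89 = 1.19; fold change = 2^-1.19 = 0.438
YOL318W: ΔΔCt = (26.07−21.95) − (25.22−21.94) = 4.12 − 3.28 = 0.84; fold change = 2^-0.84 = 0.559
YCL129W has the largest |ΔΔCt| = 2.03.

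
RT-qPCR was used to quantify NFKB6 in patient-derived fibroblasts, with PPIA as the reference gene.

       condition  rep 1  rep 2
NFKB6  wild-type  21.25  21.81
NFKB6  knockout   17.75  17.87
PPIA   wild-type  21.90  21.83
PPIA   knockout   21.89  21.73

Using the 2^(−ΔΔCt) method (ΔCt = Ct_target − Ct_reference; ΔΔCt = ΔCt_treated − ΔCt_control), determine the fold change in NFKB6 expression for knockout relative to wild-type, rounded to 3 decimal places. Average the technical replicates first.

Mean Ct: NFKB6 wild-type 21.530; NFKB6 knockout 17.810; PPIA wild-type 21.865; PPIA knockout 21.810
ΔCt(wild-type) = 21.530 − 21.865 = -0.335
ΔCt(knockout) = 17.810 − 21.810 = -4.000
ΔΔCt = -4.000 − (-0.335) = -3.665
Fold change = 2^(−(-3.665)) = 2^3.665 = 12.6845

12.685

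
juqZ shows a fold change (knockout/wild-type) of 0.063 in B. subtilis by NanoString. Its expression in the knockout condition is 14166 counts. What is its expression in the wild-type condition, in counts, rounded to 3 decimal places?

224857.143

wild-type expression = 14166 / 0.063 = 224857.143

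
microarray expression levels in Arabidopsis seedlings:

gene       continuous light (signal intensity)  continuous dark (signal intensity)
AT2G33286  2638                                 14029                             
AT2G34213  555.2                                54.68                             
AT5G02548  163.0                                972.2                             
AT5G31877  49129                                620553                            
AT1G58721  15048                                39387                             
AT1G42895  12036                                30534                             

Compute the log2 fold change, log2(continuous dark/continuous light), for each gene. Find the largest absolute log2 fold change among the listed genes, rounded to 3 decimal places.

3.659

log2(14029/2638) = 2.411  (AT2G33286)
log2(54.68/555.2) = -3.344  (AT2G34213)
log2(972.2/163.0) = 2.576  (AT5G02548)
log2(620553/49129) = 3.659  (AT5G31877)
log2(39387/15048) = 1.388  (AT1G58721)
log2(30534/12036) = 1.343  (AT1G42895)
The largest magnitude belongs to AT5G31877.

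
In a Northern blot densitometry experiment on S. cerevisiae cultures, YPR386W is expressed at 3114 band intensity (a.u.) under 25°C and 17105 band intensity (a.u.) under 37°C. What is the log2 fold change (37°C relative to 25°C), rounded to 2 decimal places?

Fold change = 17105 / 3114 = 5.4929
log2(5.4929) = 2.458

2.46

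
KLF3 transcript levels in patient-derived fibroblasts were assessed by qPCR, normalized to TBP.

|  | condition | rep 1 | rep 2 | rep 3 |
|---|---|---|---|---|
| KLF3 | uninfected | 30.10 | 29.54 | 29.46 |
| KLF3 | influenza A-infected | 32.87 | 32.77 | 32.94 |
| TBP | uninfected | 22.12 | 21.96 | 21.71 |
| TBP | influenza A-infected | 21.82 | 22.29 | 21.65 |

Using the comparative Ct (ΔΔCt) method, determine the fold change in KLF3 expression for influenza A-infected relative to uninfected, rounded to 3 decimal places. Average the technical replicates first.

0.111

Mean Ct: KLF3 uninfected 29.700; KLF3 influenza A-infected 32.860; TBP uninfected 21.930; TBP influenza A-infected 21.920
ΔCt(uninfected) = 29.700 − 21.930 = 7.770
ΔCt(influenza A-infected) = 32.860 − 21.920 = 10.940
ΔΔCt = 10.940 − 7.770 = 3.170
Fold change = 2^(−3.170) = 0.1111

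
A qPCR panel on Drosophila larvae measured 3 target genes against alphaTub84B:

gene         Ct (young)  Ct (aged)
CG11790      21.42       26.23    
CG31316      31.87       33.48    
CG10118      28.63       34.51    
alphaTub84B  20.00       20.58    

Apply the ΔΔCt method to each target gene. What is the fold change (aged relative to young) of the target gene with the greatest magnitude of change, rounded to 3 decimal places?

CG11790: ΔΔCt = (26.23−20.58) − (21.42−20.00) = 5.65 − 1.42 = 4.23; fold change = 2^-4.23 = 0.053
CG31316: ΔΔCt = (33.48−20.58) − (31.87−20.00) = 12.90 − 11.87 = 1.03; fold change = 2^-1.03 = 0.490
CG10118: ΔΔCt = (34.51−20.58) − (28.63−20.00) = 13.93 − 8.63 = 5.30; fold change = 2^-5.30 = 0.025
CG10118 has the largest |ΔΔCt| = 5.30.

0.025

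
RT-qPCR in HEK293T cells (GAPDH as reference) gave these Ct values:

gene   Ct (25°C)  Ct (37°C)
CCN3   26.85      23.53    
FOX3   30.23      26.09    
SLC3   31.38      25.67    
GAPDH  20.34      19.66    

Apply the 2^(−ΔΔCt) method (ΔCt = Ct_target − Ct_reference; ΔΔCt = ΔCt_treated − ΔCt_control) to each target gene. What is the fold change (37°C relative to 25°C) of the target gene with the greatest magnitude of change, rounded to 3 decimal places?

32.672

CCN3: ΔΔCt = (23.53−19.66) − (26.85−20.34) = 3.87 − 6.51 = -2.64; fold change = 2^2.64 = 6.233
FOX3: ΔΔCt = (26.09−19.66) − (30.23−20.34) = 6.43 − 9.89 = -3.46; fold change = 2^3.46 = 11.004
SLC3: ΔΔCt = (25.67−19.66) − (31.38−20.34) = 6.01 − 11.04 = -5.03; fold change = 2^5.03 = 32.672
SLC3 has the largest |ΔΔCt| = 5.03.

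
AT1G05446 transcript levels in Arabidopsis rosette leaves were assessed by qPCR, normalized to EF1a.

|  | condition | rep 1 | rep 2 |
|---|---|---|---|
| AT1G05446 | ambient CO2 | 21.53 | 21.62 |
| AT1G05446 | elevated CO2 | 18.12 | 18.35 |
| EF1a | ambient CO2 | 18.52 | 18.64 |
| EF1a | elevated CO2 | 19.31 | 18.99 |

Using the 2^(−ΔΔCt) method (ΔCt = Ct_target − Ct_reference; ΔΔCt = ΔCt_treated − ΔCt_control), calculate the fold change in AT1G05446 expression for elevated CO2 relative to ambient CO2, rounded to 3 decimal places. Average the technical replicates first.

Mean Ct: AT1G05446 ambient CO2 21.575; AT1G05446 elevated CO2 18.235; EF1a ambient CO2 18.580; EF1a elevated CO2 19.150
ΔCt(ambient CO2) = 21.575 − 18.580 = 2.995
ΔCt(elevated CO2) = 18.235 − 19.150 = -0.915
ΔΔCt = -0.915 − 2.995 = -3.910
Fold change = 2^(−(-3.910)) = 2^3.910 = 15.0324

15.032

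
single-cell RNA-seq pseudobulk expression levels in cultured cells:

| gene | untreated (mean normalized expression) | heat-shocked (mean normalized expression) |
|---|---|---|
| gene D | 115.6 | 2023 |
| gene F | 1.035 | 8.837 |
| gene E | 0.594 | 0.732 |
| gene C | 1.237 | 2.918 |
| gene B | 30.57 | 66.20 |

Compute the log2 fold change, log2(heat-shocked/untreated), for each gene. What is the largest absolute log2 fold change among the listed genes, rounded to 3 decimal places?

log2(2023/115.6) = 4.129  (gene D)
log2(8.837/1.035) = 3.094  (gene F)
log2(0.732/0.594) = 0.301  (gene E)
log2(2.918/1.237) = 1.238  (gene C)
log2(66.20/30.57) = 1.115  (gene B)
The largest magnitude belongs to gene D.

4.129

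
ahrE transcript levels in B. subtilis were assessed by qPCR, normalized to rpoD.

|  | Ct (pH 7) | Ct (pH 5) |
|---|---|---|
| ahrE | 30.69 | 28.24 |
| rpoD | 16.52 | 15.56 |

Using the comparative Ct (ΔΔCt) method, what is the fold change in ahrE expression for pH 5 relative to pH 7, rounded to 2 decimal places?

2.81

ΔCt(pH 7) = 30.690 − 16.520 = 14.170
ΔCt(pH 5) = 28.240 − 15.560 = 12.680
ΔΔCt = 12.680 − 14.170 = -1.490
Fold change = 2^(−(-1.490)) = 2^1.490 = 2.809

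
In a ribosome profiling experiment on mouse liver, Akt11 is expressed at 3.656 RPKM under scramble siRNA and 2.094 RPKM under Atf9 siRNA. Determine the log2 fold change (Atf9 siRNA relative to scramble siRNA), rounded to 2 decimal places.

Fold change = 2.094 / 3.656 = 0.5728
log2(0.5728) = -0.804

-0.80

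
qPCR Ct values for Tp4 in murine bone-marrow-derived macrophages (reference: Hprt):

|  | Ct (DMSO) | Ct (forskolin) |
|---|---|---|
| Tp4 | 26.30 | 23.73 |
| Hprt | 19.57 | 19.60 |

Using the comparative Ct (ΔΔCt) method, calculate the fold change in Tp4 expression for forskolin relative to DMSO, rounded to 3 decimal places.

ΔCt(DMSO) = 26.300 − 19.570 = 6.730
ΔCt(forskolin) = 23.730 − 19.600 = 4.130
ΔΔCt = 4.130 − 6.730 = -2.600
Fold change = 2^(−(-2.600)) = 2^2.600 = 6.0629

6.063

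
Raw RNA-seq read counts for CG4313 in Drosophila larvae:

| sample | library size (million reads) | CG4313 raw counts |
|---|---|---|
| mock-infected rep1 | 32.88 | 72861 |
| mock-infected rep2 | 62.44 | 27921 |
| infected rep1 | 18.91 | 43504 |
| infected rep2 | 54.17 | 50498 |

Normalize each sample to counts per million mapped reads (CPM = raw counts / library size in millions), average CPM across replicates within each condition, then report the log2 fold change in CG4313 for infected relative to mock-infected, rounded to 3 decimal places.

CPM(mock-infected rep1) = 72861 / 32.88 = 2215.9672
CPM(mock-infected rep2) = 27921 / 62.44 = 447.1653
CPM(infected rep1) = 43504 / 18.91 = 2300.5817
CPM(infected rep2) = 50498 / 54.17 = 932.2134
mean CPM(mock-infected) = 1331.5662; mean CPM(infected) = 1616.3976
Fold change = 1616.3976 / 1331.5662 = 1.21391
log2(1.21391) = 0.2797

0.280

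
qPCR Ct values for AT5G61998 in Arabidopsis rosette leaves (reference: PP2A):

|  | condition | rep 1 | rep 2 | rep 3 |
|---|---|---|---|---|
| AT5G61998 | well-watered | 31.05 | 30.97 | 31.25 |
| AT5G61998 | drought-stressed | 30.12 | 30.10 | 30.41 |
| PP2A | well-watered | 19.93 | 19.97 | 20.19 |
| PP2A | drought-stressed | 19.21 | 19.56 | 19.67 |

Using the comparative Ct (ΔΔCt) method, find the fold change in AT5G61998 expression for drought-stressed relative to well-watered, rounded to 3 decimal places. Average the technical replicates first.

1.257

Mean Ct: AT5G61998 well-watered 31.090; AT5G61998 drought-stressed 30.210; PP2A well-watered 20.030; PP2A drought-stressed 19.480
ΔCt(well-watered) = 31.090 − 20.030 = 11.060
ΔCt(drought-stressed) = 30.210 − 19.480 = 10.730
ΔΔCt = 10.730 − 11.060 = -0.330
Fold change = 2^(−(-0.330)) = 2^0.330 = 1.2570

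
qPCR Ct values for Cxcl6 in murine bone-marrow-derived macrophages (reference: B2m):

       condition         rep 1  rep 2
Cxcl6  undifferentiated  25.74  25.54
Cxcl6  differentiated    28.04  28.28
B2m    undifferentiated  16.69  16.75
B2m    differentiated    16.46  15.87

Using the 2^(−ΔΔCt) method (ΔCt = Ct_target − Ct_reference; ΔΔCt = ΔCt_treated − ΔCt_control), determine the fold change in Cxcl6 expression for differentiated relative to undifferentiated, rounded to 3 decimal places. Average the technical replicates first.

Mean Ct: Cxcl6 undifferentiated 25.640; Cxcl6 differentiated 28.160; B2m undifferentiated 16.720; B2m differentiated 16.165
ΔCt(undifferentiated) = 25.640 − 16.720 = 8.920
ΔCt(differentiated) = 28.160 − 16.165 = 11.995
ΔΔCt = 11.995 − 8.920 = 3.075
Fold change = 2^(−3.075) = 0.1187

0.119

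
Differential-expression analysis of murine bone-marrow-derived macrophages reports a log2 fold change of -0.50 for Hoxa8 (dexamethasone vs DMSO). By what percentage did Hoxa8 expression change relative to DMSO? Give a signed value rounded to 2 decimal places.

-29.29%

Fold change = 2^(-0.50) = 0.7071
Percent change = (FC − 1) × 100% = (0.7071 − 1) × 100 = -29.29%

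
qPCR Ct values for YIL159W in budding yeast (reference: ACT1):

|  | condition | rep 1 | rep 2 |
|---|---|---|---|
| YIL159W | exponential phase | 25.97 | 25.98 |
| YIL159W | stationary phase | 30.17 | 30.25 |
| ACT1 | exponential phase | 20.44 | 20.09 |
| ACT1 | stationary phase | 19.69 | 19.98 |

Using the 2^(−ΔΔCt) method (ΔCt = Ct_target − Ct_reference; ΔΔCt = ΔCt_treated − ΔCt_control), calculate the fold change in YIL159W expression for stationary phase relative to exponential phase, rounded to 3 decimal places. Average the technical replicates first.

0.039

Mean Ct: YIL159W exponential phase 25.975; YIL159W stationary phase 30.210; ACT1 exponential phase 20.265; ACT1 stationary phase 19.835
ΔCt(exponential phase) = 25.975 − 20.265 = 5.710
ΔCt(stationary phase) = 30.210 − 19.835 = 10.375
ΔΔCt = 10.375 − 5.710 = 4.665
Fold change = 2^(−4.665) = 0.0394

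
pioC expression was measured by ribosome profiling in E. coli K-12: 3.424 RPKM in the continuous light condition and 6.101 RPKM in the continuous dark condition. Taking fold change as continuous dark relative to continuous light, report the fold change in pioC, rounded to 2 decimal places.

1.78

Fold change = 6.101 / 3.424 = 1.782
pioC is upregulated.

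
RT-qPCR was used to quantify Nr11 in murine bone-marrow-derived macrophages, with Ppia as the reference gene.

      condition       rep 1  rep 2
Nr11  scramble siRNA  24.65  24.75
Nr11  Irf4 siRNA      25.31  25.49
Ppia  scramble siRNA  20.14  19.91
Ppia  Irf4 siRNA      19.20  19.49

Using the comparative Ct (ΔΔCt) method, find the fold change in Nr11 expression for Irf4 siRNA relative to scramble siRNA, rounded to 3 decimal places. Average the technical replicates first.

Mean Ct: Nr11 scramble siRNA 24.700; Nr11 Irf4 siRNA 25.400; Ppia scramble siRNA 20.025; Ppia Irf4 siRNA 19.345
ΔCt(scramble siRNA) = 24.700 − 20.025 = 4.675
ΔCt(Irf4 siRNA) = 25.400 − 19.345 = 6.055
ΔΔCt = 6.055 − 4.675 = 1.380
Fold change = 2^(−1.380) = 0.3842

0.384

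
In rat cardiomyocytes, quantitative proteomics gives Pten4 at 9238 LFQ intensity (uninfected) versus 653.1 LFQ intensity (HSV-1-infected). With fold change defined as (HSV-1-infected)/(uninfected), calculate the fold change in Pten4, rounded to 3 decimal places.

0.071

Fold change = 653.1 / 9238 = 0.0707
Pten4 is downregulated.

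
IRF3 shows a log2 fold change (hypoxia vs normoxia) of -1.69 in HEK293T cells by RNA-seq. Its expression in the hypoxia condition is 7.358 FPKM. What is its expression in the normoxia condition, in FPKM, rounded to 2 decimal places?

23.74

Fold change = 2^(-1.69) = 0.3099
normoxia expression = 7.358 / 0.3099 = 23.74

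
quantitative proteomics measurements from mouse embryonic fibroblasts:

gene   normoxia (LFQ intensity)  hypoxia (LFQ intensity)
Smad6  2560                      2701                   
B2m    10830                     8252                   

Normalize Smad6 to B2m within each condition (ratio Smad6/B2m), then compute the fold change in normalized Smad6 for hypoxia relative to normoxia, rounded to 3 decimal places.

Smad6/B2m (normoxia) = 2560 / 10830 = 0.23638
Smad6/B2m (hypoxia) = 2701 / 8252 = 0.32731
Fold change = 0.32731 / 0.23638 = 1.3847

1.385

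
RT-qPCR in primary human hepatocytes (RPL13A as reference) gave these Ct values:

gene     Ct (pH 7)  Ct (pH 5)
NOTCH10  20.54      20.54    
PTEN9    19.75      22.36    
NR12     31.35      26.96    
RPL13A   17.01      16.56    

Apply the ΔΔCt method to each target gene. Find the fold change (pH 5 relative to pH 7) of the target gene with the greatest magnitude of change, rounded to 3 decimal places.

15.348

NOTCH10: ΔΔCt = (20.54−16.56) − (20.54−17.01) = 3.98 − 3.53 = 0.45; fold change = 2^-0.45 = 0.732
PTEN9: ΔΔCt = (22.36−16.56) − (19.75−17.01) = 5.80 − 2.74 = 3.06; fold change = 2^-3.06 = 0.120
NR12: ΔΔCt = (26.96−16.56) − (31.35−17.01) = 10.40 − 14.34 = -3.94; fold change = 2^3.94 = 15.348
NR12 has the largest |ΔΔCt| = 3.94.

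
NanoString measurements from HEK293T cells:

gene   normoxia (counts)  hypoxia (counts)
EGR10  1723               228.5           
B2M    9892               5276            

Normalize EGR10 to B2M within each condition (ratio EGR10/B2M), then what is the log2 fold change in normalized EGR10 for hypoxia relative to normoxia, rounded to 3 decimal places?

EGR10/B2M (normoxia) = 1723 / 9892 = 0.17418
EGR10/B2M (hypoxia) = 228.5 / 5276 = 0.043309
Fold change = 0.043309 / 0.17418 = 0.2486
log2(0.2486) = -2.0078

-2.008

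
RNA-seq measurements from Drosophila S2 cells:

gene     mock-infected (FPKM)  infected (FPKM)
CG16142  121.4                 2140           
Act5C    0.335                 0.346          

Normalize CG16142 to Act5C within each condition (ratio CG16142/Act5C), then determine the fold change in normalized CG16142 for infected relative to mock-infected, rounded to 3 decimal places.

CG16142/Act5C (mock-infected) = 121.4 / 0.335 = 362.39
CG16142/Act5C (infected) = 2140 / 0.346 = 6185
Fold change = 6185 / 362.39 = 17.0673

17.067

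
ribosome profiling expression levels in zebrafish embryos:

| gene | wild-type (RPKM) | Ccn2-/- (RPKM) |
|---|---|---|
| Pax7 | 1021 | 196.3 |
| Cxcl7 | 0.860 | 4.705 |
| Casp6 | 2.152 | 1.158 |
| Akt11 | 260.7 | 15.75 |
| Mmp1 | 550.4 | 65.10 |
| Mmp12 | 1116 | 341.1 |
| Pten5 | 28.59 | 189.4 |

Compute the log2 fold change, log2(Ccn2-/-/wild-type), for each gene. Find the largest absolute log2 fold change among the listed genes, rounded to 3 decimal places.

log2(196.3/1021) = -2.379  (Pax7)
log2(4.705/0.860) = 2.452  (Cxcl7)
log2(1.158/2.152) = -0.894  (Casp6)
log2(15.75/260.7) = -4.049  (Akt11)
log2(65.10/550.4) = -3.080  (Mmp1)
log2(341.1/1116) = -1.710  (Mmp12)
log2(189.4/28.59) = 2.728  (Pten5)
The largest magnitude belongs to Akt11.

4.049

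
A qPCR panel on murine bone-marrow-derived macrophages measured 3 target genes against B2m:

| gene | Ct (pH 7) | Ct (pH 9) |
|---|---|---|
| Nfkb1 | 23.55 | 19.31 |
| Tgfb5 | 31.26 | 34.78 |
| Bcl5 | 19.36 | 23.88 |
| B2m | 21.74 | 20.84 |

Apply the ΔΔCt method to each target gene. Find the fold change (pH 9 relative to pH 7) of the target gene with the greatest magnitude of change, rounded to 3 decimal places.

Nfkb1: ΔΔCt = (19.31−20.84) − (23.55−21.74) = -1.53 − 1.81 = -3.34; fold change = 2^3.34 = 10.126
Tgfb5: ΔΔCt = (34.78−20.84) − (31.26−21.74) = 13.94 − 9.52 = 4.42; fold change = 2^-4.42 = 0.047
Bcl5: ΔΔCt = (23.88−20.84) − (19.36−21.74) = 3.04 − (-2.38) = 5.42; fold change = 2^-5.42 = 0.023
Bcl5 has the largest |ΔΔCt| = 5.42.

0.023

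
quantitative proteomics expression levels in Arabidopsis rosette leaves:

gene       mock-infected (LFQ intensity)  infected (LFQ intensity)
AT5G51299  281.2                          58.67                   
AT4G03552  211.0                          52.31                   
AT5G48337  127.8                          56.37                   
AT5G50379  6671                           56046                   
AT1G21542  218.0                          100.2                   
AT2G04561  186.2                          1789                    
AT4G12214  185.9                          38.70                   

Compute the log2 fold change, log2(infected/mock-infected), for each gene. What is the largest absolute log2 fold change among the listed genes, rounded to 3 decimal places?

3.264

log2(58.67/281.2) = -2.261  (AT5G51299)
log2(52.31/211.0) = -2.012  (AT4G03552)
log2(56.37/127.8) = -1.181  (AT5G48337)
log2(56046/6671) = 3.071  (AT5G50379)
log2(100.2/218.0) = -1.121  (AT1G21542)
log2(1789/186.2) = 3.264  (AT2G04561)
log2(38.70/185.9) = -2.264  (AT4G12214)
The largest magnitude belongs to AT2G04561.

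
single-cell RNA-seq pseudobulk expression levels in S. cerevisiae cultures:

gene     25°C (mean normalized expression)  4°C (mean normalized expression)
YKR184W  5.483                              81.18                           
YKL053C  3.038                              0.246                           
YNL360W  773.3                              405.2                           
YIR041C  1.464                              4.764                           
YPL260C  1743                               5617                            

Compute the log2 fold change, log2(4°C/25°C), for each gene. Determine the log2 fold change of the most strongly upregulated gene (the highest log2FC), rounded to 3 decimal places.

log2(81.18/5.483) = 3.888  (YKR184W)
log2(0.246/3.038) = -3.626  (YKL053C)
log2(405.2/773.3) = -0.932  (YNL360W)
log2(4.764/1.464) = 1.702  (YIR041C)
log2(5617/1743) = 1.688  (YPL260C)
YKR184W is most strongly upregulated.

3.888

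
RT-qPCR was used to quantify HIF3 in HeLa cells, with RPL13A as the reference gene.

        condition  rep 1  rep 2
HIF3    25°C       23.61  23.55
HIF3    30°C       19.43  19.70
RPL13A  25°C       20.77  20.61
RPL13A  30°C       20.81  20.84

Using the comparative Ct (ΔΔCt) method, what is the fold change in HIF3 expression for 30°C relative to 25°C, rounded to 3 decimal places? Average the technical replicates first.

Mean Ct: HIF3 25°C 23.580; HIF3 30°C 19.565; RPL13A 25°C 20.690; RPL13A 30°C 20.825
ΔCt(25°C) = 23.580 − 20.690 = 2.890
ΔCt(30°C) = 19.565 − 20.825 = -1.260
ΔΔCt = -1.260 − 2.890 = -4.150
Fold change = 2^(−(-4.150)) = 2^4.150 = 17.7531

17.753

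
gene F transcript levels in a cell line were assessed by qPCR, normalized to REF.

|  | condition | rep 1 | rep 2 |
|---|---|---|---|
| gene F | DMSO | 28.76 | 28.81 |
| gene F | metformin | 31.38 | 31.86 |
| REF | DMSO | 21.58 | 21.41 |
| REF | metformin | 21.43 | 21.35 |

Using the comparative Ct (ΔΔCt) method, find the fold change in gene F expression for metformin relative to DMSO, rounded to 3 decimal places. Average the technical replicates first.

0.130

Mean Ct: gene F DMSO 28.785; gene F metformin 31.620; REF DMSO 21.495; REF metformin 21.390
ΔCt(DMSO) = 28.785 − 21.495 = 7.290
ΔCt(metformin) = 31.620 − 21.390 = 10.230
ΔΔCt = 10.230 − 7.290 = 2.940
Fold change = 2^(−2.940) = 0.1303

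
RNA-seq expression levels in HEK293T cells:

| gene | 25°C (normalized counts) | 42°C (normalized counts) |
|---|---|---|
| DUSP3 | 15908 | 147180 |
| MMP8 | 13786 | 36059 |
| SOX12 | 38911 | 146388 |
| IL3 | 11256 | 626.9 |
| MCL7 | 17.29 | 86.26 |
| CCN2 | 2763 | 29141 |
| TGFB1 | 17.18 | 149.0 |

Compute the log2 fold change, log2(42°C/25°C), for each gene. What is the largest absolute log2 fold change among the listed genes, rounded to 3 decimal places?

4.166

log2(147180/15908) = 3.210  (DUSP3)
log2(36059/13786) = 1.387  (MMP8)
log2(146388/38911) = 1.912  (SOX12)
log2(626.9/11256) = -4.166  (IL3)
log2(86.26/17.29) = 2.319  (MCL7)
log2(29141/2763) = 3.399  (CCN2)
log2(149.0/17.18) = 3.117  (TGFB1)
The largest magnitude belongs to IL3.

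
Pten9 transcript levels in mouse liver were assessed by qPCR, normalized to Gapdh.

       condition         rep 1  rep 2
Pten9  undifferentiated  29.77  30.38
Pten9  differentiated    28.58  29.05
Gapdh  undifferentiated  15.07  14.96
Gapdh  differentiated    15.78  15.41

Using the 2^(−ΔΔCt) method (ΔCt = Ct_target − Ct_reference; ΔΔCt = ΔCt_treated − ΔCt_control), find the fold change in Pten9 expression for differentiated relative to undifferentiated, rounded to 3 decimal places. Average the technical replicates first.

Mean Ct: Pten9 undifferentiated 30.075; Pten9 differentiated 28.815; Gapdh undifferentiated 15.015; Gapdh differentiated 15.595
ΔCt(undifferentiated) = 30.075 − 15.015 = 15.060
ΔCt(differentiated) = 28.815 − 15.595 = 13.220
ΔΔCt = 13.220 − 15.060 = -1.840
Fold change = 2^(−(-1.840)) = 2^1.840 = 3.5801

3.580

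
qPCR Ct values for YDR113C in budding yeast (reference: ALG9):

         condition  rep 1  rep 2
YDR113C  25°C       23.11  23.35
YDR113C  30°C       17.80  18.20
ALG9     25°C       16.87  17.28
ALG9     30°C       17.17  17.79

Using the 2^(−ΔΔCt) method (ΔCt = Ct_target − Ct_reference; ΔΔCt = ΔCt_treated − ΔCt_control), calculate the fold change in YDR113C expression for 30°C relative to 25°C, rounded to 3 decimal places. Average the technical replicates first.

Mean Ct: YDR113C 25°C 23.230; YDR113C 30°C 18.000; ALG9 25°C 17.075; ALG9 30°C 17.480
ΔCt(25°C) = 23.230 − 17.075 = 6.155
ΔCt(30°C) = 18.000 − 17.480 = 0.520
ΔΔCt = 0.520 − 6.155 = -5.635
Fold change = 2^(−(-5.635)) = 2^5.635 = 49.6940

49.694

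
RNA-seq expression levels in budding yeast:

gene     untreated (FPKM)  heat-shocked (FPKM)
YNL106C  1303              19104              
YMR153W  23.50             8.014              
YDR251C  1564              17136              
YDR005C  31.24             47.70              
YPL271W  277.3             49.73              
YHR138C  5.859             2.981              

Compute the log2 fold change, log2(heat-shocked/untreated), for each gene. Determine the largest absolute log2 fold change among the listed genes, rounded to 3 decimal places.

log2(19104/1303) = 3.874  (YNL106C)
log2(8.014/23.50) = -1.552  (YMR153W)
log2(17136/1564) = 3.454  (YDR251C)
log2(47.70/31.24) = 0.611  (YDR005C)
log2(49.73/277.3) = -2.479  (YPL271W)
log2(2.981/5.859) = -0.975  (YHR138C)
The largest magnitude belongs to YNL106C.

3.874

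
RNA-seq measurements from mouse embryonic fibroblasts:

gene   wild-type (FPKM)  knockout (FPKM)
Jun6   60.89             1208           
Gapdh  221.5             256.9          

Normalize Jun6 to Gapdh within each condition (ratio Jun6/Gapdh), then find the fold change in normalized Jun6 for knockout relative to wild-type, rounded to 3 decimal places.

17.105

Jun6/Gapdh (wild-type) = 60.89 / 221.5 = 0.2749
Jun6/Gapdh (knockout) = 1208 / 256.9 = 4.7022
Fold change = 4.7022 / 0.2749 = 17.1053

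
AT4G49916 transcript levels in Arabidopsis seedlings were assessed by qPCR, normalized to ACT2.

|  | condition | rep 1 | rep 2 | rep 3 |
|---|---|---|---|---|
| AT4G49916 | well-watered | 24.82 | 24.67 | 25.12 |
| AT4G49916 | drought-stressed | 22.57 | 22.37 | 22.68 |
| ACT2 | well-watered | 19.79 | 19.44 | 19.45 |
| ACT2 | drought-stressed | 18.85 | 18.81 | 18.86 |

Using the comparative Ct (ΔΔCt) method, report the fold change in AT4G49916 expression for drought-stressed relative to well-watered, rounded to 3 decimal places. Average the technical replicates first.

3.053

Mean Ct: AT4G49916 well-watered 24.870; AT4G49916 drought-stressed 22.540; ACT2 well-watered 19.560; ACT2 drought-stressed 18.840
ΔCt(well-watered) = 24.870 − 19.560 = 5.310
ΔCt(drought-stressed) = 22.540 − 18.840 = 3.700
ΔΔCt = 3.700 − 5.310 = -1.610
Fold change = 2^(−(-1.610)) = 2^1.610 = 3.0525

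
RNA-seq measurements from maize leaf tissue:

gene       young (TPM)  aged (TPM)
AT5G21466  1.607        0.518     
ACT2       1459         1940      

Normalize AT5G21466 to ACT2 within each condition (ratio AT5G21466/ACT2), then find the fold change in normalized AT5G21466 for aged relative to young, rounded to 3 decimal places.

AT5G21466/ACT2 (young) = 1.607 / 1459 = 0.0011014
AT5G21466/ACT2 (aged) = 0.518 / 1940 = 0.00026701
Fold change = 0.00026701 / 0.0011014 = 0.2424

0.242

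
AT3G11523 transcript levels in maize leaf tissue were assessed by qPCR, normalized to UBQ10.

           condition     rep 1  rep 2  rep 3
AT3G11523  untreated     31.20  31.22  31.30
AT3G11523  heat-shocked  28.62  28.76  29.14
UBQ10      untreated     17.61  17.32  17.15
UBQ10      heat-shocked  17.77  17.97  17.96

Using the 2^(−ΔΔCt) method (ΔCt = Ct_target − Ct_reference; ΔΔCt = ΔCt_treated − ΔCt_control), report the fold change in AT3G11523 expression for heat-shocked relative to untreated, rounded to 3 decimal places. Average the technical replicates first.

7.674

Mean Ct: AT3G11523 untreated 31.240; AT3G11523 heat-shocked 28.840; UBQ10 untreated 17.360; UBQ10 heat-shocked 17.900
ΔCt(untreated) = 31.240 − 17.360 = 13.880
ΔCt(heat-shocked) = 28.840 − 17.900 = 10.940
ΔΔCt = 10.940 − 13.880 = -2.940
Fold change = 2^(−(-2.940)) = 2^2.940 = 7.6741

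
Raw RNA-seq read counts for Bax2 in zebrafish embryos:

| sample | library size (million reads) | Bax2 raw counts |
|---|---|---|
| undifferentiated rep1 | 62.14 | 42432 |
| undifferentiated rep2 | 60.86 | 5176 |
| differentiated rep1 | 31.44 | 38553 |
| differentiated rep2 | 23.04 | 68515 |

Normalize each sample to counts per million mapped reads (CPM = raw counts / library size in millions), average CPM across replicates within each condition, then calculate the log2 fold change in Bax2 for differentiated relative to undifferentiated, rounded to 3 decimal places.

CPM(undifferentiated rep1) = 42432 / 62.14 = 682.8452
CPM(undifferentiated rep2) = 5176 / 60.86 = 85.0477
CPM(differentiated rep1) = 38553 / 31.44 = 1226.2405
CPM(differentiated rep2) = 68515 / 23.04 = 2973.7413
mean CPM(undifferentiated) = 383.9464; mean CPM(differentiated) = 2099.9909
Fold change = 2099.9909 / 383.9464 = 5.46949
log2(5.46949) = 2.4514

2.451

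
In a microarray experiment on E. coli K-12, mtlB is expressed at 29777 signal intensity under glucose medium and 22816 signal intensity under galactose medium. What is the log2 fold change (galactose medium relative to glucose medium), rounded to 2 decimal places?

Fold change = 22816 / 29777 = 0.7662
log2(0.7662) = -0.384

-0.38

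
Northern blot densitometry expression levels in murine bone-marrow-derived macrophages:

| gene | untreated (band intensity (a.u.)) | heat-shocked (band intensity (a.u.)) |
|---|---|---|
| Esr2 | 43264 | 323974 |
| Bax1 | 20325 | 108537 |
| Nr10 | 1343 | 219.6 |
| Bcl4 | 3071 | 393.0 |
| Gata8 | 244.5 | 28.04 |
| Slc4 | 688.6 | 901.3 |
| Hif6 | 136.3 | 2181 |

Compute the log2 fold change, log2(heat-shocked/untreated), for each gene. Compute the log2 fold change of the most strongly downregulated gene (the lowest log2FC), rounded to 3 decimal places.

log2(323974/43264) = 2.905  (Esr2)
log2(108537/20325) = 2.417  (Bax1)
log2(219.6/1343) = -2.613  (Nr10)
log2(393.0/3071) = -2.966  (Bcl4)
log2(28.04/244.5) = -3.124  (Gata8)
log2(901.3/688.6) = 0.388  (Slc4)
log2(2181/136.3) = 4.000  (Hif6)
Gata8 is most strongly downregulated.

-3.124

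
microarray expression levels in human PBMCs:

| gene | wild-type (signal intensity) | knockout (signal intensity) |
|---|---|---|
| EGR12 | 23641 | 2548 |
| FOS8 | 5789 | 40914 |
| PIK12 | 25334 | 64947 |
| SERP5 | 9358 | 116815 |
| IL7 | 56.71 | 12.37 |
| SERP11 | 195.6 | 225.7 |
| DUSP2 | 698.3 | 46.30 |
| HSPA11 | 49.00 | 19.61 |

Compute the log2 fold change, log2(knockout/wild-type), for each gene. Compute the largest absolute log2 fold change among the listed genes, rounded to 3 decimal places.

log2(2548/23641) = -3.214  (EGR12)
log2(40914/5789) = 2.821  (FOS8)
log2(64947/25334) = 1.358  (PIK12)
log2(116815/9358) = 3.642  (SERP5)
log2(12.37/56.71) = -2.197  (IL7)
log2(225.7/195.6) = 0.207  (SERP11)
log2(46.30/698.3) = -3.915  (DUSP2)
log2(19.61/49.00) = -1.321  (HSPA11)
The largest magnitude belongs to DUSP2.

3.915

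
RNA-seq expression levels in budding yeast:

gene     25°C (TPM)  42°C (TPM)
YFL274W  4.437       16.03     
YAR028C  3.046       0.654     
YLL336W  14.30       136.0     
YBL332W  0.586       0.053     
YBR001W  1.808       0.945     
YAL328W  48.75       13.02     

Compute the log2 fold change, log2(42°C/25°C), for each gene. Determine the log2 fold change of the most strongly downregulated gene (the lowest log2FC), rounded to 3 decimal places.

log2(16.03/4.437) = 1.853  (YFL274W)
log2(0.654/3.046) = -2.220  (YAR028C)
log2(136.0/14.30) = 3.250  (YLL336W)
log2(0.053/0.586) = -3.467  (YBL332W)
log2(0.945/1.808) = -0.936  (YBR001W)
log2(13.02/48.75) = -1.905  (YAL328W)
YBL332W is most strongly downregulated.

-3.467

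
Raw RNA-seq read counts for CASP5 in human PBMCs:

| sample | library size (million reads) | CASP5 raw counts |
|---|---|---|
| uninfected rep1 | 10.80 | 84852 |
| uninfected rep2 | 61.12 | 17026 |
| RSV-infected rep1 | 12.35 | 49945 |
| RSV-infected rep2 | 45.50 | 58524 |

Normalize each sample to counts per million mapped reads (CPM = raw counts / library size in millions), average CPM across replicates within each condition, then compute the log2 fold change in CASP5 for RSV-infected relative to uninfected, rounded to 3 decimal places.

-0.610

CPM(uninfected rep1) = 84852 / 10.80 = 7856.6667
CPM(uninfected rep2) = 17026 / 61.12 = 278.5668
CPM(RSV-infected rep1) = 49945 / 12.35 = 4044.1296
CPM(RSV-infected rep2) = 58524 / 45.50 = 1286.2418
mean CPM(uninfected) = 4067.6167; mean CPM(RSV-infected) = 2665.1857
Fold change = 2665.1857 / 4067.6167 = 0.65522
log2(0.65522) = -0.6099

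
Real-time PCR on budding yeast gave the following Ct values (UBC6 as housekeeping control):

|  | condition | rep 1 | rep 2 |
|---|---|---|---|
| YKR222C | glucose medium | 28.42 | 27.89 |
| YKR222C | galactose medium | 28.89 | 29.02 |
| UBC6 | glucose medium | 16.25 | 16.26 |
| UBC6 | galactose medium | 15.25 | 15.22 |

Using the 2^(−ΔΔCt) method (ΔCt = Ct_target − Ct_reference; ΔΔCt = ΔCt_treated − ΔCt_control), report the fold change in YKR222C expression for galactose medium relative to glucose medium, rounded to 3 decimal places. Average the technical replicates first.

Mean Ct: YKR222C glucose medium 28.155; YKR222C galactose medium 28.955; UBC6 glucose medium 16.255; UBC6 galactose medium 15.235
ΔCt(glucose medium) = 28.155 − 16.255 = 11.900
ΔCt(galactose medium) = 28.955 − 15.235 = 13.720
ΔΔCt = 13.720 − 11.900 = 1.820
Fold change = 2^(−1.820) = 0.2832

0.283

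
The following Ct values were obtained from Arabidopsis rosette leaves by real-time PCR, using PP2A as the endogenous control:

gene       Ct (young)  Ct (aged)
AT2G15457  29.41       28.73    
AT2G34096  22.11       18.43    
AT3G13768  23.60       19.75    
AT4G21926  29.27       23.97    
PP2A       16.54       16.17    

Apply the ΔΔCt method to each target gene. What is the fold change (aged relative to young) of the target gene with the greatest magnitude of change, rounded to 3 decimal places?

30.484

AT2G15457: ΔΔCt = (28.73−16.17) − (29.41−16.54) = 12.56 − 12.87 = -0.31; fold change = 2^0.31 = 1.240
AT2G34096: ΔΔCt = (18.43−16.17) − (22.11−16.54) = 2.26 − 5.57 = -3.31; fold change = 2^3.31 = 9.918
AT3G13768: ΔΔCt = (19.75−16.17) − (23.60−16.54) = 3.58 − 7.06 = -3.48; fold change = 2^3.48 = 11.158
AT4G21926: ΔΔCt = (23.97−16.17) − (29.27−16.54) = 7.80 − 12.73 = -4.93; fold change = 2^4.93 = 30.484
AT4G21926 has the largest |ΔΔCt| = 4.93.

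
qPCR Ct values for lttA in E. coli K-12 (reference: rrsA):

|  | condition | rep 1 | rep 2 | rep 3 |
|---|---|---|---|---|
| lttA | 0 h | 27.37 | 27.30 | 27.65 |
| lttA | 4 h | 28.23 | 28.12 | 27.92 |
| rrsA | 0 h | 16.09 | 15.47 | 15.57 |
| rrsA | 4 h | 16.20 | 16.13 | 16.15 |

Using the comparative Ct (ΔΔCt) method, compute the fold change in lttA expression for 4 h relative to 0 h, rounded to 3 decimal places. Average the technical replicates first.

Mean Ct: lttA 0 h 27.440; lttA 4 h 28.090; rrsA 0 h 15.710; rrsA 4 h 16.160
ΔCt(0 h) = 27.440 − 15.710 = 11.730
ΔCt(4 h) = 28.090 − 16.160 = 11.930
ΔΔCt = 11.930 − 11.730 = 0.200
Fold change = 2^(−0.200) = 0.8706

0.871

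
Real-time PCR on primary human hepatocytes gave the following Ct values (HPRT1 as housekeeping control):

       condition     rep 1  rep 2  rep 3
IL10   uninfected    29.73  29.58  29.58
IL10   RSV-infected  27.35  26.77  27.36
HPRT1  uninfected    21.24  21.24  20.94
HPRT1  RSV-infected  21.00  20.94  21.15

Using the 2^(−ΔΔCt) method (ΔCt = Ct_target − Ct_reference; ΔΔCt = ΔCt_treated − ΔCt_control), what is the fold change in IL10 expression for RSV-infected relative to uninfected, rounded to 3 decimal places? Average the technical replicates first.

5.134

Mean Ct: IL10 uninfected 29.630; IL10 RSV-infected 27.160; HPRT1 uninfected 21.140; HPRT1 RSV-infected 21.030
ΔCt(uninfected) = 29.630 − 21.140 = 8.490
ΔCt(RSV-infected) = 27.160 − 21.030 = 6.130
ΔΔCt = 6.130 − 8.490 = -2.360
Fold change = 2^(−(-2.360)) = 2^2.360 = 5.1337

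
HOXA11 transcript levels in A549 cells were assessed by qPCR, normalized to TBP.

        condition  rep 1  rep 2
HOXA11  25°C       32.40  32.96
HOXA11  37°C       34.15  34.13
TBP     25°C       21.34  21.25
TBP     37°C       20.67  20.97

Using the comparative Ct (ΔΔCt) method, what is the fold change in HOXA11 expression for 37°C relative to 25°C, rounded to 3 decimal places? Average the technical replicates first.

0.262

Mean Ct: HOXA11 25°C 32.680; HOXA11 37°C 34.140; TBP 25°C 21.295; TBP 37°C 20.820
ΔCt(25°C) = 32.680 − 21.295 = 11.385
ΔCt(37°C) = 34.140 − 20.820 = 13.320
ΔΔCt = 13.320 − 11.385 = 1.935
Fold change = 2^(−1.935) = 0.2615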